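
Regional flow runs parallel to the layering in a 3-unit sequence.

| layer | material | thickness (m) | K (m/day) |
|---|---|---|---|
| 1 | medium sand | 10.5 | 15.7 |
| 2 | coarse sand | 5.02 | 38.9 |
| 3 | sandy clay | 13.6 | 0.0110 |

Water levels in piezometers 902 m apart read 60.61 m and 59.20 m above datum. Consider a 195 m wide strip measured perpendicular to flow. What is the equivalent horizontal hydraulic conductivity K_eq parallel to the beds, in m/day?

12.4

Flow is parallel to layering, so each bed carries its own Darcy discharge and the transmissivities add.
Σ(K_i·b_i) = 15.7×10.5 + 38.9×5.02 + 0.0110×13.6 = 360.3 m²/day.
Total thickness b = 29.12 m, so K_eq = Σ(K_i·b_i)/b = 12.37 m/day.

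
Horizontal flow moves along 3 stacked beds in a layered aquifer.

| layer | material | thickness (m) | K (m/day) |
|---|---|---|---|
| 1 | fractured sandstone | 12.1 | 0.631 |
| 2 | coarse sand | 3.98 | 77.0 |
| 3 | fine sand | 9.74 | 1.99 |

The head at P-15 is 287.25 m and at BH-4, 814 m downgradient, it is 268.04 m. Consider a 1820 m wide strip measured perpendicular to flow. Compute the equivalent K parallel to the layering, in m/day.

12.9

Flow is parallel to layering, so each bed carries its own Darcy discharge and the transmissivities add.
Σ(K_i·b_i) = 0.631×12.1 + 77.0×3.98 + 1.99×9.74 = 333.5 m²/day.
Total thickness b = 25.82 m, so K_eq = Σ(K_i·b_i)/b = 12.92 m/day.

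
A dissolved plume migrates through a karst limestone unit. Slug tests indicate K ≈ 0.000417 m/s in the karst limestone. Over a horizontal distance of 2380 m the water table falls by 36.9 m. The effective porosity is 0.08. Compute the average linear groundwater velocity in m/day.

6.98

Convert K: 0.000417 m/s × 86400 = 36.03 m/day.
Hydraulic gradient i = Δh / L = 36.9 / 2380 = 0.01550.
Darcy flux q = K · i = 36.03 × 0.01550 = 0.5586 m/day.
Seepage velocity v = q / n_e = 0.5586 / 0.08 = 6.982 m/day.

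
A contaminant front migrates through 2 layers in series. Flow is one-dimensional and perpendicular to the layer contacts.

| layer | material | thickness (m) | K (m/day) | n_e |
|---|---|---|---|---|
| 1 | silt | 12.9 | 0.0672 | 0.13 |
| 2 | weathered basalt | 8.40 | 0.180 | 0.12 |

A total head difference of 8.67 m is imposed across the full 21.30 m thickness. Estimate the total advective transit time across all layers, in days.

73.9

With flow normal to the layers, continuity requires the same specific discharge q through every layer.
Σ(b_i/K_i) = 12.9/0.0672 + 8.40/0.180 = 238.6 d.
q = Δh / Σ(b_i/K_i) = 8.67 / 238.6 = 0.03633 m/day.
In each layer the seepage velocity is v_i = q/n_i, so the layer transit time is t_i = b_i·n_i / q:
  layer 1 (silt): t_1 = 12.9 × 0.13 / 0.03633 = 46.16 d
  layer 2 (weathered basalt): t_2 = 8.40 × 0.12 / 0.03633 = 27.74 d
Total t = Σ t_i = 73.90 days.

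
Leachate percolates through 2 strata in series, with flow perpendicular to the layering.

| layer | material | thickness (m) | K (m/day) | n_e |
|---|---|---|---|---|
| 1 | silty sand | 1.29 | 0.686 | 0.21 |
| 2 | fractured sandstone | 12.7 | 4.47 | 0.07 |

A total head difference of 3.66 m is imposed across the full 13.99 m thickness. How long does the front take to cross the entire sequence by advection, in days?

1.50

With flow normal to the layers, continuity requires the same specific discharge q through every layer.
Σ(b_i/K_i) = 1.29/0.686 + 12.7/4.47 = 4.722 d.
q = Δh / Σ(b_i/K_i) = 3.66 / 4.722 = 0.7752 m/day.
In each layer the seepage velocity is v_i = q/n_i, so the layer transit time is t_i = b_i·n_i / q:
  layer 1 (silty sand): t_1 = 1.29 × 0.21 / 0.7752 = 0.3495 d
  layer 2 (fractured sandstone): t_2 = 12.7 × 0.07 / 0.7752 = 1.147 d
Total t = Σ t_i = 1.496 days.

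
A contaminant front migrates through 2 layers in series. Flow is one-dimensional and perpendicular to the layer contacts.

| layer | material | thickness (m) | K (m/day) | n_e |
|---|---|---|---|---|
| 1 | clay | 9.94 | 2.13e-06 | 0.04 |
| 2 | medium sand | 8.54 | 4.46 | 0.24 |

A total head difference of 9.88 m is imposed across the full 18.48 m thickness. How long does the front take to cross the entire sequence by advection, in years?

3160

With flow normal to the layers, continuity requires the same specific discharge q through every layer.
Σ(b_i/K_i) = 9.94/2.13e-06 + 8.54/4.46 = 4.667e+06 d.
q = Δh / Σ(b_i/K_i) = 9.88 / 4.667e+06 = 2.117e-06 m/day.
In each layer the seepage velocity is v_i = q/n_i, so the layer transit time is t_i = b_i·n_i / q:
  layer 1 (clay): t_1 = 9.94 × 0.04 / 2.117e-06 = 1.878e+05 d
  layer 2 (medium sand): t_2 = 8.54 × 0.24 / 2.117e-06 = 9.681e+05 d
Total t = Σ t_i = 1.156e+06 days = 3165 years.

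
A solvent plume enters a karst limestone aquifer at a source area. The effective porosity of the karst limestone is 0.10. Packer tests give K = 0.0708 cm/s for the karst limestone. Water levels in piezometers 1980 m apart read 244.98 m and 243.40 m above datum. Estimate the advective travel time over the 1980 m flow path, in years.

Convert K: 0.0708 cm/s × 864 = 61.17 m/day.
Hydraulic gradient i = (244.98 − 243.40) / 1980 = 1.58 / 1980 = 0.0007980.
Darcy flux q = K · i = 61.17 × 0.0007980 = 0.04881 m/day.
Seepage velocity v = q / n_e = 0.04881 / 0.10 = 0.4881 m/day.
Travel time t = L / v = 1980 / 0.4881 = 4056 days = 11.11 years.

11.1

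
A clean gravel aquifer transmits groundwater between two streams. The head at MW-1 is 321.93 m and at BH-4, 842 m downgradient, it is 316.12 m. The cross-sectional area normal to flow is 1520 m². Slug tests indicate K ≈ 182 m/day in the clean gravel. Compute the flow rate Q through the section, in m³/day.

Hydraulic gradient i = (321.93 − 316.12) / 842 = 5.81 / 842 = 0.006900.
Darcy's law: Q = K · A · i = 182.0 × 1520 × 0.006900 = 1909 m³/day.

1910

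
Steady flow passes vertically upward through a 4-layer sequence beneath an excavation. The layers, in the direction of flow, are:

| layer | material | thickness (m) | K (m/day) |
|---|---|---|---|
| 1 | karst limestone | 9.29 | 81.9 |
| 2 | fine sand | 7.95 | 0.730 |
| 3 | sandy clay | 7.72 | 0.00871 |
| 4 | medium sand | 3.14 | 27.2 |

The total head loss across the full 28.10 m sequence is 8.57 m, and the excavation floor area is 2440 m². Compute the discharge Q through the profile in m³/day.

23.3

Flow is perpendicular to layering, so the layers act in series and the equivalent K is the thickness-weighted harmonic mean.
Total thickness L = 9.29 + 7.95 + 7.72 + 3.14 = 28.10 m.
Σ(b_i/K_i) = 9.29/81.9 + 7.95/0.730 + 7.72/0.00871 + 3.14/27.2 = 897.5 d.
K_eq = L / Σ(b_i/K_i) = 28.10 / 897.5 = 0.03131 m/day.
Q = K_eq · A · (Δh/L) = 0.03131 × 2440 × (8.57/28.10) = 23.30 m³/day.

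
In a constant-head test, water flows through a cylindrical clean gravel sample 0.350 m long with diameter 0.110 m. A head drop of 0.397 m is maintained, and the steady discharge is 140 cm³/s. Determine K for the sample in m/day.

Cross-sectional area A = π·(d/2)² = π × (0.110/2)² = 0.009503 m².
Convert discharge: 140 cm³/s = 0.0001400 m³/s.
Darcy's law rearranged: K = Q·L / (A·Δh) = 0.0001400 × 0.350 / (0.009503 × 0.397) = 0.01299 m/s = 1122 m/day.

1120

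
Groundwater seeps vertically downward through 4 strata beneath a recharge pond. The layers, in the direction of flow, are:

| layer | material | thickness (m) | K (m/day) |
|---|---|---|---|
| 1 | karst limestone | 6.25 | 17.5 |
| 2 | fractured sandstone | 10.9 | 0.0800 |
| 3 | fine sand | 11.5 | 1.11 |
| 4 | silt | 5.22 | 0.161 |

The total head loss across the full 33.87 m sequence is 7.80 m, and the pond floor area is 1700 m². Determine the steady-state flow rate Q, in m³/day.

Flow is perpendicular to layering, so the layers act in series and the equivalent K is the thickness-weighted harmonic mean.
Total thickness L = 6.25 + 10.9 + 11.5 + 5.22 = 33.87 m.
Σ(b_i/K_i) = 6.25/17.5 + 10.9/0.0800 + 11.5/1.11 + 5.22/0.161 = 179.4 d.
K_eq = L / Σ(b_i/K_i) = 33.87 / 179.4 = 0.1888 m/day.
Q = K_eq · A · (Δh/L) = 0.1888 × 1700 × (7.80/33.87) = 73.92 m³/day.

73.9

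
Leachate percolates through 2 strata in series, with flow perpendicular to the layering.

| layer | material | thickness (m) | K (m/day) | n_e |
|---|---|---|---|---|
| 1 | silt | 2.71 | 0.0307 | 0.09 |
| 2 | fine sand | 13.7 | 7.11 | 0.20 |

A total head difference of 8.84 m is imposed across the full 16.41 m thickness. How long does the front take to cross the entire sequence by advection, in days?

30.4

With flow normal to the layers, continuity requires the same specific discharge q through every layer.
Σ(b_i/K_i) = 2.71/0.0307 + 13.7/7.11 = 90.20 d.
q = Δh / Σ(b_i/K_i) = 8.84 / 90.20 = 0.09800 m/day.
In each layer the seepage velocity is v_i = q/n_i, so the layer transit time is t_i = b_i·n_i / q:
  layer 1 (silt): t_1 = 2.71 × 0.09 / 0.09800 = 2.489 d
  layer 2 (fine sand): t_2 = 13.7 × 0.20 / 0.09800 = 27.96 d
Total t = Σ t_i = 30.45 days.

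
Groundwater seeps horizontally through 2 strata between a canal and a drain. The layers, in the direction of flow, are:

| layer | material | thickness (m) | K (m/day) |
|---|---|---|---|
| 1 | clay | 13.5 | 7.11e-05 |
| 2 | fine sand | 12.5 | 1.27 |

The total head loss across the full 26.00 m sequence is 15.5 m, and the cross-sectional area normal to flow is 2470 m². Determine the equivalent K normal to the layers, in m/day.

0.000137

Flow is perpendicular to layering, so the layers act in series and the equivalent K is the thickness-weighted harmonic mean.
Total thickness L = 13.5 + 12.5 = 26.00 m.
Σ(b_i/K_i) = 13.5/7.11e-05 + 12.5/1.27 = 1.899e+05 d.
K_eq = L / Σ(b_i/K_i) = 26.00 / 1.899e+05 = 0.0001369 m/day.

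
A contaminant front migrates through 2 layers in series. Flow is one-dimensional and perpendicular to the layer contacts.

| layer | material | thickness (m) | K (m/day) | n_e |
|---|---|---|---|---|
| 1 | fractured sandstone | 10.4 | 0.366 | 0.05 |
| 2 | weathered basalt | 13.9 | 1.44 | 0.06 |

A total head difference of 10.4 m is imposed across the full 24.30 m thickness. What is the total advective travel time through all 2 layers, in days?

4.96

With flow normal to the layers, continuity requires the same specific discharge q through every layer.
Σ(b_i/K_i) = 10.4/0.366 + 13.9/1.44 = 38.07 d.
q = Δh / Σ(b_i/K_i) = 10.4 / 38.07 = 0.2732 m/day.
In each layer the seepage velocity is v_i = q/n_i, so the layer transit time is t_i = b_i·n_i / q:
  layer 1 (fractured sandstone): t_1 = 10.4 × 0.05 / 0.2732 = 1.903 d
  layer 2 (weathered basalt): t_2 = 13.9 × 0.06 / 0.2732 = 3.053 d
Total t = Σ t_i = 4.956 days.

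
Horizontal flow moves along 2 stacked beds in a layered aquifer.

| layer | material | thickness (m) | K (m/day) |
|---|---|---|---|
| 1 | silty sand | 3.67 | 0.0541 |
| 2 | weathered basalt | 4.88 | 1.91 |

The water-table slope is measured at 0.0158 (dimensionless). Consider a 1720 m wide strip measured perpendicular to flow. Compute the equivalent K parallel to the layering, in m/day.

Flow is parallel to layering, so each bed carries its own Darcy discharge and the transmissivities add.
Σ(K_i·b_i) = 0.0541×3.67 + 1.91×4.88 = 9.519 m²/day.
Total thickness b = 8.550 m, so K_eq = Σ(K_i·b_i)/b = 1.113 m/day.

1.11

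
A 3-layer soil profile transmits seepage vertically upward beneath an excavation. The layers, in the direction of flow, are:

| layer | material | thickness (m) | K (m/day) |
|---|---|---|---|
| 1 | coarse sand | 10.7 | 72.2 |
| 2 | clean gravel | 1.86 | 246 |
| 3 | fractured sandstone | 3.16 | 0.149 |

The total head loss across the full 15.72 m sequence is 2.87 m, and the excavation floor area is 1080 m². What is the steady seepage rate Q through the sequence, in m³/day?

Flow is perpendicular to layering, so the layers act in series and the equivalent K is the thickness-weighted harmonic mean.
Total thickness L = 10.7 + 1.86 + 3.16 = 15.72 m.
Σ(b_i/K_i) = 10.7/72.2 + 1.86/246 + 3.16/0.149 = 21.36 d.
K_eq = L / Σ(b_i/K_i) = 15.72 / 21.36 = 0.7358 m/day.
Q = K_eq · A · (Δh/L) = 0.7358 × 1080 × (2.87/15.72) = 145.1 m³/day.

145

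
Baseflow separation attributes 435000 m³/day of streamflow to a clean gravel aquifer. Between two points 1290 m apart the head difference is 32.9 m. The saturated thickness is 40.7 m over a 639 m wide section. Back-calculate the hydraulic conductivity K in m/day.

656

Cross-sectional area A = 639 × 40.7 = 26007 m².
Hydraulic gradient i = Δh / L = 32.9 / 1290 = 0.02550.
From Q = K·A·i, K = Q / (A·i) = 435000 / (26007 × 0.02550) = 655.8 m/day.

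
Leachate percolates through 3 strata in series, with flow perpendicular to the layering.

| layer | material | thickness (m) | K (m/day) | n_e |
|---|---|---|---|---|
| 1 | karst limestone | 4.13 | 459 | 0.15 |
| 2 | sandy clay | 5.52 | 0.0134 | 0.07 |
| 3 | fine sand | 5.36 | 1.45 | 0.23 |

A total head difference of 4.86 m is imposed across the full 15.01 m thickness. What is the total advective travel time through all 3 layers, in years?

With flow normal to the layers, continuity requires the same specific discharge q through every layer.
Σ(b_i/K_i) = 4.13/459 + 5.52/0.0134 + 5.36/1.45 = 415.6 d.
q = Δh / Σ(b_i/K_i) = 4.86 / 415.6 = 0.01169 m/day.
In each layer the seepage velocity is v_i = q/n_i, so the layer transit time is t_i = b_i·n_i / q:
  layer 1 (karst limestone): t_1 = 4.13 × 0.15 / 0.01169 = 52.98 d
  layer 2 (sandy clay): t_2 = 5.52 × 0.07 / 0.01169 = 33.05 d
  layer 3 (fine sand): t_3 = 5.36 × 0.23 / 0.01169 = 105.4 d
Total t = Σ t_i = 191.5 days = 0.5242 years.

0.524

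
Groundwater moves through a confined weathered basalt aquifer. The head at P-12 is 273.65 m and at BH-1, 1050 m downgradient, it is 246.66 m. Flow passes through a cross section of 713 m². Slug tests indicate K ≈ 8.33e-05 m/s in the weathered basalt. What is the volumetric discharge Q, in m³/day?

Convert K: 8.33e-05 m/s × 86400 = 7.197 m/day.
Hydraulic gradient i = (273.65 − 246.66) / 1050 = 26.99 / 1050 = 0.02570.
Darcy's law: Q = K · A · i = 7.197 × 713.0 × 0.02570 = 131.9 m³/day.

132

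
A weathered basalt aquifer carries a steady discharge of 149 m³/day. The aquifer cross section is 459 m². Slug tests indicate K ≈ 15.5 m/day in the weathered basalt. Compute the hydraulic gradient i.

From Q = K·A·i, i = Q / (K·A) = 149 / (15.50 × 459.0) = 0.02094.

0.0209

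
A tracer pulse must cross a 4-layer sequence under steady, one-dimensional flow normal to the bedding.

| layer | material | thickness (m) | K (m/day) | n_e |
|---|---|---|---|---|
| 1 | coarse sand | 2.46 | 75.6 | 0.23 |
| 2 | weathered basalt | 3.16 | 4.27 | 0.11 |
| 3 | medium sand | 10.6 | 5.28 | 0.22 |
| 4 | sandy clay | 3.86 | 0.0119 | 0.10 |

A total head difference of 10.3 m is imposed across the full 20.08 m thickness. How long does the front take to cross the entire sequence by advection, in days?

With flow normal to the layers, continuity requires the same specific discharge q through every layer.
Σ(b_i/K_i) = 2.46/75.6 + 3.16/4.27 + 10.6/5.28 + 3.86/0.0119 = 327.1 d.
q = Δh / Σ(b_i/K_i) = 10.3 / 327.1 = 0.03148 m/day.
In each layer the seepage velocity is v_i = q/n_i, so the layer transit time is t_i = b_i·n_i / q:
  layer 1 (coarse sand): t_1 = 2.46 × 0.23 / 0.03148 = 17.97 d
  layer 2 (weathered basalt): t_2 = 3.16 × 0.11 / 0.03148 = 11.04 d
  layer 3 (medium sand): t_3 = 10.6 × 0.22 / 0.03148 = 74.07 d
  layer 4 (sandy clay): t_4 = 3.86 × 0.10 / 0.03148 = 12.26 d
Total t = Σ t_i = 115.3 days.

115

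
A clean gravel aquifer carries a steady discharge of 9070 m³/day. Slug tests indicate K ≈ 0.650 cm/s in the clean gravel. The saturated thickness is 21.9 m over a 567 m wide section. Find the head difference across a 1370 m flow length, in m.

1.78

Convert K: 0.650 cm/s × 864 = 561.6 m/day.
Cross-sectional area A = 567 × 21.9 = 12417 m².
From Q = K·A·i, i = Q / (K·A) = 9070 / (561.6 × 12417) = 0.001301.
Head loss Δh = i · L = 0.001301 × 1370 = 1.782 m.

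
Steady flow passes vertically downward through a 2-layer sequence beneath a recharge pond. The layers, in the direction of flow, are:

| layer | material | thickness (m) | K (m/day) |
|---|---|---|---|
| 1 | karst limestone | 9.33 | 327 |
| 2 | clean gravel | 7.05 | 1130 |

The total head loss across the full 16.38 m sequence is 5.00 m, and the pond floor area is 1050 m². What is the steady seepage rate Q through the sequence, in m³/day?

Flow is perpendicular to layering, so the layers act in series and the equivalent K is the thickness-weighted harmonic mean.
Total thickness L = 9.33 + 7.05 = 16.38 m.
Σ(b_i/K_i) = 9.33/327 + 7.05/1130 = 0.03477 d.
K_eq = L / Σ(b_i/K_i) = 16.38 / 0.03477 = 471.1 m/day.
Q = K_eq · A · (Δh/L) = 471.1 × 1050 × (5.00/16.38) = 1.510e+05 m³/day.

151000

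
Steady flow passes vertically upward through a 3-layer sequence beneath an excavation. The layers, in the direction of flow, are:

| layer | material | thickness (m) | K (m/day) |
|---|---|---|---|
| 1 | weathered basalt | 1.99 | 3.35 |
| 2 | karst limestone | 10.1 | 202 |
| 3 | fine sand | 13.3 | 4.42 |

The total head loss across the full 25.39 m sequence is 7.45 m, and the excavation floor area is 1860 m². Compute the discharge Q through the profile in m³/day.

Flow is perpendicular to layering, so the layers act in series and the equivalent K is the thickness-weighted harmonic mean.
Total thickness L = 1.99 + 10.1 + 13.3 = 25.39 m.
Σ(b_i/K_i) = 1.99/3.35 + 10.1/202 + 13.3/4.42 = 3.653 d.
K_eq = L / Σ(b_i/K_i) = 25.39 / 3.653 = 6.950 m/day.
Q = K_eq · A · (Δh/L) = 6.950 × 1860 × (7.45/25.39) = 3793 m³/day.

3790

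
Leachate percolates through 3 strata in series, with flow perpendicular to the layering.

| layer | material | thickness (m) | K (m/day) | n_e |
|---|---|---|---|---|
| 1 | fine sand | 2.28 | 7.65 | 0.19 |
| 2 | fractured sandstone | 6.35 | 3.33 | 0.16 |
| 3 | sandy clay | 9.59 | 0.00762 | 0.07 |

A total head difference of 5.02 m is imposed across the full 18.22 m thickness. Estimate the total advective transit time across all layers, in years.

1.46

With flow normal to the layers, continuity requires the same specific discharge q through every layer.
Σ(b_i/K_i) = 2.28/7.65 + 6.35/3.33 + 9.59/0.00762 = 1261 d.
q = Δh / Σ(b_i/K_i) = 5.02 / 1261 = 0.003982 m/day.
In each layer the seepage velocity is v_i = q/n_i, so the layer transit time is t_i = b_i·n_i / q:
  layer 1 (fine sand): t_1 = 2.28 × 0.19 / 0.003982 = 108.8 d
  layer 2 (fractured sandstone): t_2 = 6.35 × 0.16 / 0.003982 = 255.2 d
  layer 3 (sandy clay): t_3 = 9.59 × 0.07 / 0.003982 = 168.6 d
Total t = Σ t_i = 532.5 days = 1.458 years.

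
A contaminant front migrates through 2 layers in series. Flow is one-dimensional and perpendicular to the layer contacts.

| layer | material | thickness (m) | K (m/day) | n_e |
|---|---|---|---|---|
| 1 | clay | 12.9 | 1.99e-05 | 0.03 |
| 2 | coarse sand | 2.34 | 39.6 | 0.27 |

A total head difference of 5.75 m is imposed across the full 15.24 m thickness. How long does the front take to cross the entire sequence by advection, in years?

With flow normal to the layers, continuity requires the same specific discharge q through every layer.
Σ(b_i/K_i) = 12.9/1.99e-05 + 2.34/39.6 = 6.482e+05 d.
q = Δh / Σ(b_i/K_i) = 5.75 / 6.482e+05 = 8.870e-06 m/day.
In each layer the seepage velocity is v_i = q/n_i, so the layer transit time is t_i = b_i·n_i / q:
  layer 1 (clay): t_1 = 12.9 × 0.03 / 8.870e-06 = 43629 d
  layer 2 (coarse sand): t_2 = 2.34 × 0.27 / 8.870e-06 = 71228 d
Total t = Σ t_i = 1.149e+05 days = 314.5 years.

314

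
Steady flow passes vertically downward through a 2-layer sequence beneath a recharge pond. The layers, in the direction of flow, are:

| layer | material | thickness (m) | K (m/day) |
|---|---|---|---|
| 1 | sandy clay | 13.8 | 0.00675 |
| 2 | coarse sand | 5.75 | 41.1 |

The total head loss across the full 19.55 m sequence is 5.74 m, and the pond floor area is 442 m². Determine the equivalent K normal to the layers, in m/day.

Flow is perpendicular to layering, so the layers act in series and the equivalent K is the thickness-weighted harmonic mean.
Total thickness L = 13.8 + 5.75 = 19.55 m.
Σ(b_i/K_i) = 13.8/0.00675 + 5.75/41.1 = 2045 d.
K_eq = L / Σ(b_i/K_i) = 19.55 / 2045 = 0.009562 m/day.

0.00956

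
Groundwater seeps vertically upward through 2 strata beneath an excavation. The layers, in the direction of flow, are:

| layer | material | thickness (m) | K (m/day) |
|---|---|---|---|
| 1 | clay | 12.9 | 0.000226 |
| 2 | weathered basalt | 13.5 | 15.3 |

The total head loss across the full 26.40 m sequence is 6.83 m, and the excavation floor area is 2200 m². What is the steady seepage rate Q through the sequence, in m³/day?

Flow is perpendicular to layering, so the layers act in series and the equivalent K is the thickness-weighted harmonic mean.
Total thickness L = 12.9 + 13.5 = 26.40 m.
Σ(b_i/K_i) = 12.9/0.000226 + 13.5/15.3 = 57081 d.
K_eq = L / Σ(b_i/K_i) = 26.40 / 57081 = 0.0004625 m/day.
Q = K_eq · A · (Δh/L) = 0.0004625 × 2200 × (6.83/26.40) = 0.2632 m³/day.

0.263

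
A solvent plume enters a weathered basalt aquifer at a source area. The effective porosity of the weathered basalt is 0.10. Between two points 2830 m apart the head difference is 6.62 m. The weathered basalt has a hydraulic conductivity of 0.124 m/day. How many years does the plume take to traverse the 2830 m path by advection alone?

2670

Hydraulic gradient i = Δh / L = 6.62 / 2830 = 0.002339.
Darcy flux q = K · i = 0.1240 × 0.002339 = 0.0002901 m/day.
Seepage velocity v = q / n_e = 0.0002901 / 0.10 = 0.002901 m/day.
Travel time t = L / v = 2830 / 0.002901 = 9.756e+05 days = 2671 years.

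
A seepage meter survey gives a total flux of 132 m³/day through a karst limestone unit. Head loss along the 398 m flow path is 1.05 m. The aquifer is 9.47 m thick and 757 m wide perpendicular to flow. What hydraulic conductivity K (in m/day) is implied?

6.98

Cross-sectional area A = 757 × 9.47 = 7169 m².
Hydraulic gradient i = Δh / L = 1.05 / 398 = 0.002638.
From Q = K·A·i, K = Q / (A·i) = 132 / (7169 × 0.002638) = 6.979 m/day.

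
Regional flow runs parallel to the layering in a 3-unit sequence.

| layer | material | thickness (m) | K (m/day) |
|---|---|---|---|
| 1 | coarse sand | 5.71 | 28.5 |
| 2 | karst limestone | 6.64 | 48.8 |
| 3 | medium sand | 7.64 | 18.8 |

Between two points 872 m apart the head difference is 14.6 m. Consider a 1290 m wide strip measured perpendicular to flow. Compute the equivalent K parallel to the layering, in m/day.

Flow is parallel to layering, so each bed carries its own Darcy discharge and the transmissivities add.
Σ(K_i·b_i) = 28.5×5.71 + 48.8×6.64 + 18.8×7.64 = 630.4 m²/day.
Total thickness b = 19.99 m, so K_eq = Σ(K_i·b_i)/b = 31.54 m/day.

31.5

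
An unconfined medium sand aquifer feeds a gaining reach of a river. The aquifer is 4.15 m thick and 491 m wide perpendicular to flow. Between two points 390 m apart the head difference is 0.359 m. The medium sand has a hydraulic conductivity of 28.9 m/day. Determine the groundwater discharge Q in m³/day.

54.2

Cross-sectional area A = 491 × 4.15 = 2038 m².
Hydraulic gradient i = Δh / L = 0.359 / 390 = 0.0009205.
Darcy's law: Q = K · A · i = 28.90 × 2038 × 0.0009205 = 54.21 m³/day.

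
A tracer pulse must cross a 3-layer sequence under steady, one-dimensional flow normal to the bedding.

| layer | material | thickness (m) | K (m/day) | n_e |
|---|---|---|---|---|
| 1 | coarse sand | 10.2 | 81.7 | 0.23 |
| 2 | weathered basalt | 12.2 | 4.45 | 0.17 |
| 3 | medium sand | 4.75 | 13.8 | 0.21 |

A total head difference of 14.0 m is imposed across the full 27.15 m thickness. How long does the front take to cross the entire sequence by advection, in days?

1.24

With flow normal to the layers, continuity requires the same specific discharge q through every layer.
Σ(b_i/K_i) = 10.2/81.7 + 12.2/4.45 + 4.75/13.8 = 3.211 d.
q = Δh / Σ(b_i/K_i) = 14.0 / 3.211 = 4.361 m/day.
In each layer the seepage velocity is v_i = q/n_i, so the layer transit time is t_i = b_i·n_i / q:
  layer 1 (coarse sand): t_1 = 10.2 × 0.23 / 4.361 = 0.5380 d
  layer 2 (weathered basalt): t_2 = 12.2 × 0.17 / 4.361 = 0.4756 d
  layer 3 (medium sand): t_3 = 4.75 × 0.21 / 4.361 = 0.2288 d
Total t = Σ t_i = 1.242 days.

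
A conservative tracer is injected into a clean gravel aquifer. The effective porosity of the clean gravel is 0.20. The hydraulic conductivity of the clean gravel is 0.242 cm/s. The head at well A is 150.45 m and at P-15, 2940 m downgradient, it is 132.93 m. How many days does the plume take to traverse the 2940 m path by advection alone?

Convert K: 0.242 cm/s × 864 = 209.1 m/day.
Hydraulic gradient i = (150.45 − 132.93) / 2940 = 17.52 / 2940 = 0.005959.
Darcy flux q = K · i = 209.1 × 0.005959 = 1.246 m/day.
Seepage velocity v = q / n_e = 1.246 / 0.20 = 6.230 m/day.
Travel time t = L / v = 2940 / 6.230 = 471.9 days.

472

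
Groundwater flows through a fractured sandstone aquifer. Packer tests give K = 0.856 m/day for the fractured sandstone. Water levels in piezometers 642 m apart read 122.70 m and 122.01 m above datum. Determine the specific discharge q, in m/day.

Hydraulic gradient i = (122.70 − 122.01) / 642 = 0.69 / 642 = 0.001075.
Specific discharge q = K · i = 0.8560 × 0.001075 = 0.0009200 m/day.

0.000920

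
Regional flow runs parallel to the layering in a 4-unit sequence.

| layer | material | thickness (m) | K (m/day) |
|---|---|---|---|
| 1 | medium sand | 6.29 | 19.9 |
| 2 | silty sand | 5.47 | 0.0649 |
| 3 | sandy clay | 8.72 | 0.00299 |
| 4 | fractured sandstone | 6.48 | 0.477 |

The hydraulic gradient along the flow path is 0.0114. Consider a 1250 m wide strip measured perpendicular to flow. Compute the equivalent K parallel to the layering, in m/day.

4.77

Flow is parallel to layering, so each bed carries its own Darcy discharge and the transmissivities add.
Σ(K_i·b_i) = 19.9×6.29 + 0.0649×5.47 + 0.00299×8.72 + 0.477×6.48 = 128.6 m²/day.
Total thickness b = 26.96 m, so K_eq = Σ(K_i·b_i)/b = 4.772 m/day.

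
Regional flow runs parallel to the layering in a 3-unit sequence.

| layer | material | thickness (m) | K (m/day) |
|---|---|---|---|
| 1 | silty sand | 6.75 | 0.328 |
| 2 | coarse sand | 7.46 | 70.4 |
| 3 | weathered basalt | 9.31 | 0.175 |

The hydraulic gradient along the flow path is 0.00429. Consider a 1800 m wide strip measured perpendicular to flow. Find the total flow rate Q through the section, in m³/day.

4090

Flow is parallel to layering, so each bed carries its own Darcy discharge and the transmissivities add.
Σ(K_i·b_i) = 0.328×6.75 + 70.4×7.46 + 0.175×9.31 = 529.0 m²/day.
Hydraulic gradient i = 0.00429.
Q = Σ(K_i·b_i) · W · i = 529.0 × 1800 × 0.004290 = 4085 m³/day.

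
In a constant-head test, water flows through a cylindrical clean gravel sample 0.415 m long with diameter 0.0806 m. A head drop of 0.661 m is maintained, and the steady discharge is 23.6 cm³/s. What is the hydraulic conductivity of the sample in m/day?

251

Cross-sectional area A = π·(d/2)² = π × (0.0806/2)² = 0.005102 m².
Convert discharge: 23.6 cm³/s = 2.360e-05 m³/s.
Darcy's law rearranged: K = Q·L / (A·Δh) = 2.360e-05 × 0.415 / (0.005102 × 0.661) = 0.002904 m/s = 250.9 m/day.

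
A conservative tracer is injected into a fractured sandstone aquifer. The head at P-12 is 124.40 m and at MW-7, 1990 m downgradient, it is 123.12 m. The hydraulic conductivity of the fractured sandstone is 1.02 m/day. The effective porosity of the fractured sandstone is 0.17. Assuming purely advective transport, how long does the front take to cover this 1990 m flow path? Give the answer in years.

Hydraulic gradient i = (124.40 − 123.12) / 1990 = 1.28 / 1990 = 0.0006432.
Darcy flux q = K · i = 1.020 × 0.0006432 = 0.0006561 m/day.
Seepage velocity v = q / n_e = 0.0006561 / 0.17 = 0.003859 m/day.
Travel time t = L / v = 1990 / 0.003859 = 5.156e+05 days = 1412 years.

1410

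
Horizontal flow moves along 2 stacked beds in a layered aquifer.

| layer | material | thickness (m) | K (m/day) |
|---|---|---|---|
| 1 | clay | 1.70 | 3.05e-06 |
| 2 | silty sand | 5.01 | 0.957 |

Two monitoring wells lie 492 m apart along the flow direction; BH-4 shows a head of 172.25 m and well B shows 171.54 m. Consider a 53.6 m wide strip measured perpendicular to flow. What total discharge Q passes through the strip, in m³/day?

Flow is parallel to layering, so each bed carries its own Darcy discharge and the transmissivities add.
Σ(K_i·b_i) = 3.05e-06×1.70 + 0.957×5.01 = 4.795 m²/day.
Hydraulic gradient i = (172.25 − 171.54) / 492 = 0.71 / 492 = 0.001443.
Q = Σ(K_i·b_i) · W · i = 4.795 × 53.6 × 0.001443 = 0.3709 m³/day.

0.371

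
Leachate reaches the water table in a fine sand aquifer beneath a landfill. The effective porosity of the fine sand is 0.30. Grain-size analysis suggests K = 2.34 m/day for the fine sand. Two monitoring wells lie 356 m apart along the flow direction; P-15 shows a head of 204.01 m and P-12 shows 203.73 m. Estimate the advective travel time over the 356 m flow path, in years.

159

Hydraulic gradient i = (204.01 − 203.73) / 356 = 0.28 / 356 = 0.0007865.
Darcy flux q = K · i = 2.340 × 0.0007865 = 0.001840 m/day.
Seepage velocity v = q / n_e = 0.001840 / 0.30 = 0.006135 m/day.
Travel time t = L / v = 356 / 0.006135 = 58029 days = 158.9 years.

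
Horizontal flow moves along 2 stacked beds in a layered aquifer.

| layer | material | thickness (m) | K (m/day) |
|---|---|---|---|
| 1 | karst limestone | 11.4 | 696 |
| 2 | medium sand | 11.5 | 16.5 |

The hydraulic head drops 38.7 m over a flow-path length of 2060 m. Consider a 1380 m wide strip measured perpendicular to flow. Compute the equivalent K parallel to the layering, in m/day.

Flow is parallel to layering, so each bed carries its own Darcy discharge and the transmissivities add.
Σ(K_i·b_i) = 696×11.4 + 16.5×11.5 = 8124 m²/day.
Total thickness b = 22.90 m, so K_eq = Σ(K_i·b_i)/b = 354.8 m/day.

355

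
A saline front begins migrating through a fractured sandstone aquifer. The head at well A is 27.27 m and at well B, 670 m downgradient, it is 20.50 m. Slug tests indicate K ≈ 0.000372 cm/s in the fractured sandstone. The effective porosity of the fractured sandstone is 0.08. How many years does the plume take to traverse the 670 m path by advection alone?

45.2

Convert K: 0.000372 cm/s × 864 = 0.3214 m/day.
Hydraulic gradient i = (27.27 − 20.50) / 670 = 6.77 / 670 = 0.01010.
Darcy flux q = K · i = 0.3214 × 0.01010 = 0.003248 m/day.
Seepage velocity v = q / n_e = 0.003248 / 0.08 = 0.04060 m/day.
Travel time t = L / v = 670 / 0.04060 = 16504 days = 45.19 years.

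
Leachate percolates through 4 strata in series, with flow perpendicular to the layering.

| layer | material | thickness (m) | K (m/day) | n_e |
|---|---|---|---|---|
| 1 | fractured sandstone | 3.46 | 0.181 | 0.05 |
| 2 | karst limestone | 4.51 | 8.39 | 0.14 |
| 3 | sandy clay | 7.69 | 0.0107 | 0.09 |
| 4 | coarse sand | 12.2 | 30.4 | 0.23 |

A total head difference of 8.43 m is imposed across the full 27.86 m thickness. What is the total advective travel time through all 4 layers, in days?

377

With flow normal to the layers, continuity requires the same specific discharge q through every layer.
Σ(b_i/K_i) = 3.46/0.181 + 4.51/8.39 + 7.69/0.0107 + 12.2/30.4 = 738.7 d.
q = Δh / Σ(b_i/K_i) = 8.43 / 738.7 = 0.01141 m/day.
In each layer the seepage velocity is v_i = q/n_i, so the layer transit time is t_i = b_i·n_i / q:
  layer 1 (fractured sandstone): t_1 = 3.46 × 0.05 / 0.01141 = 15.16 d
  layer 2 (karst limestone): t_2 = 4.51 × 0.14 / 0.01141 = 55.33 d
  layer 3 (sandy clay): t_3 = 7.69 × 0.09 / 0.01141 = 60.65 d
  layer 4 (coarse sand): t_4 = 12.2 × 0.23 / 0.01141 = 245.9 d
Total t = Σ t_i = 377.0 days.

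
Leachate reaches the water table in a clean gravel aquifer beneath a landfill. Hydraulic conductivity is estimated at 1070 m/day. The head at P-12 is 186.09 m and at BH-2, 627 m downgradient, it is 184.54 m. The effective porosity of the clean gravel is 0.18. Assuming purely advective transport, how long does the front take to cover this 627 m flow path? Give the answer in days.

Hydraulic gradient i = (186.09 − 184.54) / 627 = 1.55 / 627 = 0.002472.
Darcy flux q = K · i = 1070 × 0.002472 = 2.645 m/day.
Seepage velocity v = q / n_e = 2.645 / 0.18 = 14.70 m/day.
Travel time t = L / v = 627 / 14.70 = 42.67 days.

42.7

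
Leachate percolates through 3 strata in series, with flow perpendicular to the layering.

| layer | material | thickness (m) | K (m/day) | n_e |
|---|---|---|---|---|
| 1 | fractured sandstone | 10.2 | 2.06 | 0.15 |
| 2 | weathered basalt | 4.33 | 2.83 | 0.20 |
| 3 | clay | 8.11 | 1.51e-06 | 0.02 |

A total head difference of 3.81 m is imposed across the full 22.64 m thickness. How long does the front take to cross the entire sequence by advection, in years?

9870

With flow normal to the layers, continuity requires the same specific discharge q through every layer.
Σ(b_i/K_i) = 10.2/2.06 + 4.33/2.83 + 8.11/1.51e-06 = 5.371e+06 d.
q = Δh / Σ(b_i/K_i) = 3.81 / 5.371e+06 = 7.094e-07 m/day.
In each layer the seepage velocity is v_i = q/n_i, so the layer transit time is t_i = b_i·n_i / q:
  layer 1 (fractured sandstone): t_1 = 10.2 × 0.15 / 7.094e-07 = 2.157e+06 d
  layer 2 (weathered basalt): t_2 = 4.33 × 0.20 / 7.094e-07 = 1.221e+06 d
  layer 3 (clay): t_3 = 8.11 × 0.02 / 7.094e-07 = 2.286e+05 d
Total t = Σ t_i = 3.606e+06 days = 9873 years.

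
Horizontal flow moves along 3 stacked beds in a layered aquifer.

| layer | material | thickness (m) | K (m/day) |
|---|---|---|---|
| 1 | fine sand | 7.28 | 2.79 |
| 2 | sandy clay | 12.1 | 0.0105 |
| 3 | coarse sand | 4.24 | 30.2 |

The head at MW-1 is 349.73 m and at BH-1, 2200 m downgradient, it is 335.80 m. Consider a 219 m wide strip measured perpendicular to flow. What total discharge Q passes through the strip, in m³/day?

206

Flow is parallel to layering, so each bed carries its own Darcy discharge and the transmissivities add.
Σ(K_i·b_i) = 2.79×7.28 + 0.0105×12.1 + 30.2×4.24 = 148.5 m²/day.
Hydraulic gradient i = (349.73 − 335.80) / 2200 = 13.93 / 2200 = 0.006332.
Q = Σ(K_i·b_i) · W · i = 148.5 × 219 × 0.006332 = 205.9 m³/day.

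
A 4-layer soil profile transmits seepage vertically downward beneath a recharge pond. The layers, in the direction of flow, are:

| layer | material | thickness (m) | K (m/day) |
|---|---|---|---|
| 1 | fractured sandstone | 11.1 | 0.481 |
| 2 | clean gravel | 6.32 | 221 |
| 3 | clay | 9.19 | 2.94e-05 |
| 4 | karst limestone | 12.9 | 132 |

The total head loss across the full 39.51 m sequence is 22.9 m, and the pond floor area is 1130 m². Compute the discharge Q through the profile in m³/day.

Flow is perpendicular to layering, so the layers act in series and the equivalent K is the thickness-weighted harmonic mean.
Total thickness L = 11.1 + 6.32 + 9.19 + 12.9 = 39.51 m.
Σ(b_i/K_i) = 11.1/0.481 + 6.32/221 + 9.19/2.94e-05 + 12.9/132 = 3.126e+05 d.
K_eq = L / Σ(b_i/K_i) = 39.51 / 3.126e+05 = 0.0001264 m/day.
Q = K_eq · A · (Δh/L) = 0.0001264 × 1130 × (22.9/39.51) = 0.08278 m³/day.

0.0828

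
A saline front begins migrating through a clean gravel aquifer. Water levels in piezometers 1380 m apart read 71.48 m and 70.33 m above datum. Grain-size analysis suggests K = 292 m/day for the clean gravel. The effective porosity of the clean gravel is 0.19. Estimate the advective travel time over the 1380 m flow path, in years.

Hydraulic gradient i = (71.48 − 70.33) / 1380 = 1.15 / 1380 = 0.0008333.
Darcy flux q = K · i = 292.0 × 0.0008333 = 0.2433 m/day.
Seepage velocity v = q / n_e = 0.2433 / 0.19 = 1.281 m/day.
Travel time t = L / v = 1380 / 1.281 = 1078 days = 2.950 years.

2.95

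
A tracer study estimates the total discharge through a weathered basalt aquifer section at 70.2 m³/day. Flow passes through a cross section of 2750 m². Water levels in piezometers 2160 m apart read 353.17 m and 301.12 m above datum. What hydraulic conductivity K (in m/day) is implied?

Hydraulic gradient i = (353.17 − 301.12) / 2160 = 52.05 / 2160 = 0.02410.
From Q = K·A·i, K = Q / (A·i) = 70.2 / (2750 × 0.02410) = 1.059 m/day.

1.06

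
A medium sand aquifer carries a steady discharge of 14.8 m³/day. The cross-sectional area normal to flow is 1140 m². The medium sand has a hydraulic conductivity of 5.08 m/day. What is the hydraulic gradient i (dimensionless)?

From Q = K·A·i, i = Q / (K·A) = 14.8 / (5.080 × 1140) = 0.002556.

0.00256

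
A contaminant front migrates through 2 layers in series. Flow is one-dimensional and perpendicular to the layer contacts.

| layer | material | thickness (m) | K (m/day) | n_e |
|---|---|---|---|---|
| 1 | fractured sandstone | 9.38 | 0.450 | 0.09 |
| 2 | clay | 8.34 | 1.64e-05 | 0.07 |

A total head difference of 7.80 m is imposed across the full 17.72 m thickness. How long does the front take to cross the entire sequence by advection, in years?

With flow normal to the layers, continuity requires the same specific discharge q through every layer.
Σ(b_i/K_i) = 9.38/0.450 + 8.34/1.64e-05 = 5.086e+05 d.
q = Δh / Σ(b_i/K_i) = 7.80 / 5.086e+05 = 1.534e-05 m/day.
In each layer the seepage velocity is v_i = q/n_i, so the layer transit time is t_i = b_i·n_i / q:
  layer 1 (fractured sandstone): t_1 = 9.38 × 0.09 / 1.534e-05 = 55042 d
  layer 2 (clay): t_2 = 8.34 × 0.07 / 1.534e-05 = 38064 d
Total t = Σ t_i = 93105 days = 254.9 years.

255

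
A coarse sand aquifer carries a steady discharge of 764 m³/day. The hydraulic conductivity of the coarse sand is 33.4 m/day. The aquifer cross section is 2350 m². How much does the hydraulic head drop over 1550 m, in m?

15.1

From Q = K·A·i, i = Q / (K·A) = 764 / (33.40 × 2350) = 0.009734.
Head loss Δh = i · L = 0.009734 × 1550 = 15.09 m.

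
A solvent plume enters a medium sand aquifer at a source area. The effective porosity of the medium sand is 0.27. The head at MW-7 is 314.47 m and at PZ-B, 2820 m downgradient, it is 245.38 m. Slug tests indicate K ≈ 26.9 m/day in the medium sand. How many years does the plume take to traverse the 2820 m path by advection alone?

Hydraulic gradient i = (314.47 − 245.38) / 2820 = 69.09 / 2820 = 0.02450.
Darcy flux q = K · i = 26.90 × 0.02450 = 0.6591 m/day.
Seepage velocity v = q / n_e = 0.6591 / 0.27 = 2.441 m/day.
Travel time t = L / v = 2820 / 2.441 = 1155 days = 3.163 years.

3.16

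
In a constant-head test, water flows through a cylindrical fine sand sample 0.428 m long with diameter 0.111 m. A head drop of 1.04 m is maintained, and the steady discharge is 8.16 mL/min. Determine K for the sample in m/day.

0.500

Cross-sectional area A = π·(d/2)² = π × (0.111/2)² = 0.009677 m².
Convert discharge: 8.16 mL/min = 1.360e-07 m³/s.
Darcy's law rearranged: K = Q·L / (A·Δh) = 1.360e-07 × 0.428 / (0.009677 × 1.04) = 5.784e-06 m/s = 0.4997 m/day.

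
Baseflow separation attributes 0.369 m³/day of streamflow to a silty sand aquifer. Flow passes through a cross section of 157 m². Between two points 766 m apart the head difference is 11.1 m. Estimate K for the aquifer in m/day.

0.162

Hydraulic gradient i = Δh / L = 11.1 / 766 = 0.01449.
From Q = K·A·i, K = Q / (A·i) = 0.369 / (157.0 × 0.01449) = 0.1622 m/day.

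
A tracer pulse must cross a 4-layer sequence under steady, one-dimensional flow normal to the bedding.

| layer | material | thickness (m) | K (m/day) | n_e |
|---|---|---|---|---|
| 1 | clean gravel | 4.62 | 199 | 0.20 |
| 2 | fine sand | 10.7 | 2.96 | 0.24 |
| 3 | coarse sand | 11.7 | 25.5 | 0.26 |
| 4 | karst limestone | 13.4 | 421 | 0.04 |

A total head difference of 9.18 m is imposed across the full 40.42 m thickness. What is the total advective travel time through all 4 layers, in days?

3.18

With flow normal to the layers, continuity requires the same specific discharge q through every layer.
Σ(b_i/K_i) = 4.62/199 + 10.7/2.96 + 11.7/25.5 + 13.4/421 = 4.129 d.
q = Δh / Σ(b_i/K_i) = 9.18 / 4.129 = 2.223 m/day.
In each layer the seepage velocity is v_i = q/n_i, so the layer transit time is t_i = b_i·n_i / q:
  layer 1 (clean gravel): t_1 = 4.62 × 0.20 / 2.223 = 0.4156 d
  layer 2 (fine sand): t_2 = 10.7 × 0.24 / 2.223 = 1.155 d
  layer 3 (coarse sand): t_3 = 11.7 × 0.26 / 2.223 = 1.368 d
  layer 4 (karst limestone): t_4 = 13.4 × 0.04 / 2.223 = 0.2411 d
Total t = Σ t_i = 3.180 days.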